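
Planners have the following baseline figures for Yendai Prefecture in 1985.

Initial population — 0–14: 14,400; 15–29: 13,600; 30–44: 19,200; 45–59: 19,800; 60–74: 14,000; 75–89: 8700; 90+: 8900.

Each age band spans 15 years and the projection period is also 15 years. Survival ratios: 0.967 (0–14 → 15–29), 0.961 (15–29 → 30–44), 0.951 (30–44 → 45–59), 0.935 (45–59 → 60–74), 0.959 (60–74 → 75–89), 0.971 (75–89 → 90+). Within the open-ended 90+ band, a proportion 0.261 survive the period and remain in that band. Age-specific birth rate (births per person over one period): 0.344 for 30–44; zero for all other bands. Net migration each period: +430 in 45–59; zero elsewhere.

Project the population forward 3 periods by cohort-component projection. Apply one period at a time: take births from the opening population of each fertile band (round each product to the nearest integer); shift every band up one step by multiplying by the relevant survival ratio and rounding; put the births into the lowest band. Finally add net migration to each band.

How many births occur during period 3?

4603

Period 1.
Births: 19200 × 0.344 = 6605
15–29: 14400 × 0.967 = 13925
30–44: 13600 × 0.961 = 13070
45–59: 19200 × 0.951 = 18259
60–74: 19800 × 0.935 = 18513
75–89: 14000 × 0.959 = 13426
90+: 8700 × 0.971 + 8900 × 0.261 = 8448 + 2323 = 10771
Net migration: 45–59 + 430 → 18689
Population now: 0–14=6605, 15–29=13925, 30–44=13070, 45–59=18689, 60–74=18513, 75–89=13426, 90+=10771
Period 2.
Births: 13070 × 0.344 = 4496
15–29: 6605 × 0.967 = 6387
30–44: 13925 × 0.961 = 13382
45–59: 13070 × 0.951 = 12430
60–74: 18689 × 0.935 = 17474
75–89: 18513 × 0.959 = 17754
90+: 13426 × 0.971 + 10771 × 0.261 = 13037 + 2811 = 15848
Net migration: 45–59 + 430 → 12860
Population now: 0–14=4496, 15–29=6387, 30–44=13382, 45–59=12860, 60–74=17474, 75–89=17754, 90+=15848
Period 3.
Births: 13382 × 0.344 = 4603
15–29: 4496 × 0.967 = 4348
30–44: 6387 × 0.961 = 6138
45–59: 13382 × 0.951 = 12726
60–74: 12860 × 0.935 = 12024
75–89: 17474 × 0.959 = 16758
90+: 17754 × 0.971 + 15848 × 0.261 = 17239 + 4136 = 21375
Net migration: 45–59 + 430 → 13156
Population now: 0–14=4603, 15–29=4348, 30–44=6138, 45–59=13156, 60–74=12024, 75–89=16758, 90+=21375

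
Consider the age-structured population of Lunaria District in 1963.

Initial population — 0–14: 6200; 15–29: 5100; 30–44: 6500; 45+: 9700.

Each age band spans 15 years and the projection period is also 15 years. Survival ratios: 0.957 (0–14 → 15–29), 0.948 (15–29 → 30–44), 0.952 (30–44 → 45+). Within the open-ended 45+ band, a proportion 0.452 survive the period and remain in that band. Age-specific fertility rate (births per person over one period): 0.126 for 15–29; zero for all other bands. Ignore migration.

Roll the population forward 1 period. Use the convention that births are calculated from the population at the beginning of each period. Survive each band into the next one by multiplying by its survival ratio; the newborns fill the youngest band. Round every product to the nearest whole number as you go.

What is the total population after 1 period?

— Period 1 —
Births: 5100 * 0.126 = 643
15–29: 6200 * 0.957 = 5933
30–44: 5100 * 0.948 = 4835
45+: 6500 * 0.952 + 9700 * 0.452 = 6188 + 4384 = 10572
Population now: 0–14=643, 15–29=5933, 30–44=4835, 45+=10572
Total after period 1: 643 + 5933 + 4835 + 10572 = 21983

21983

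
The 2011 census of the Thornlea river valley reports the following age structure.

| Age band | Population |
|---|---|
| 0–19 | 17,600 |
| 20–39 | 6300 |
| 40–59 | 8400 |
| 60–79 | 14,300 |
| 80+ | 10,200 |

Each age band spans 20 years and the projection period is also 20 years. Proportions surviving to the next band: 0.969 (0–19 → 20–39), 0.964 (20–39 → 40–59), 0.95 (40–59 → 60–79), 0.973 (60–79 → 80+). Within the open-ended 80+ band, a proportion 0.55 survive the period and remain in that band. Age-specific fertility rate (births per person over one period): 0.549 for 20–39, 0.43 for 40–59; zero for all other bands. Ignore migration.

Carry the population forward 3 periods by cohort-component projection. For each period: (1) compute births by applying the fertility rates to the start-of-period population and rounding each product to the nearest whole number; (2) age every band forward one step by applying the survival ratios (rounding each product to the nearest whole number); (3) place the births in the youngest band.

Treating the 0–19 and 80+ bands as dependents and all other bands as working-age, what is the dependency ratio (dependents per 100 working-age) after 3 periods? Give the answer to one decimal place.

Let group 1 be 0–19 through group 5 = 80+.
— Period 1 —
Births: 6300 * 0.549 = 3459 ; 8400 * 0.43 = 3612 → 7071
Group 2: 17600 * 0.969 = 17054
Group 3: 6300 * 0.964 = 6073
Group 4: 8400 * 0.95 = 7980
Group 5: 14300 * 0.973 + 10200 * 0.55 = 13914 + 5610 = 19524
Giving 7071 / 17054 / 6073 / 7980 / 19524.
— Period 2 —
Births: 17054 * 0.549 = 9363 ; 6073 * 0.43 = 2611 → 11974
Group 2: 7071 * 0.969 = 6852
Group 3: 17054 * 0.964 = 16440
Group 4: 6073 * 0.95 = 5769
Group 5: 7980 * 0.973 + 19524 * 0.55 = 7765 + 10738 = 18503
Giving 11974 / 6852 / 16440 / 5769 / 18503.
— Period 3 —
Births: 6852 * 0.549 = 3762 ; 16440 * 0.43 = 7069 → 10831
Group 2: 11974 * 0.969 = 11603
Group 3: 6852 * 0.964 = 6605
Group 4: 16440 * 0.95 = 15618
Group 5: 5769 * 0.973 + 18503 * 0.55 = 5613 + 10177 = 15790
Giving 10831 / 11603 / 6605 / 15618 / 15790.
Dependents (band 0–19 + band 80+) = 10831 + 15790 = 26621; working-age = 33826; ratio = 26621/33826 × 100 = 78.7

78.7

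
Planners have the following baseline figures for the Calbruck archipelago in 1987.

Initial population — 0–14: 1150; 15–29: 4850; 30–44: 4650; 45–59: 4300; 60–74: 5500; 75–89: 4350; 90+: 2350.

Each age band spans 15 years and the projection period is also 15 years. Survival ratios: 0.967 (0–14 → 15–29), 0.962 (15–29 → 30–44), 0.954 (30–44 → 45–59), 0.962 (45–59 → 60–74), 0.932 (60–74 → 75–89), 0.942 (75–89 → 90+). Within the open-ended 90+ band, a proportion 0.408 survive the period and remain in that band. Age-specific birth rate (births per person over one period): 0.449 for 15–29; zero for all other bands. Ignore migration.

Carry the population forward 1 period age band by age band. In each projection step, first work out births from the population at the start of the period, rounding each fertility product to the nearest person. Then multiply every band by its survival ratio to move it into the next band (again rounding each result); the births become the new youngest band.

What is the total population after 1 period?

(Bands numbered youngest = 1 to oldest = 7.)
Period 1:
Births: 4850 * 0.449 = 2178
Band 2: 1150 * 0.967 = 1112
Band 3: 4850 * 0.962 = 4666
Band 4: 4650 * 0.954 = 4436
Band 5: 4300 * 0.962 = 4137
Band 6: 5500 * 0.932 = 5126
Band 7: 4350 * 0.942 + 2350 * 0.408 = 4098 + 959 = 5057
End of period: [2178, 1112, 4666, 4436, 4137, 5126, 5057]
Total after period 1: 2178 + 1112 + 4666 + 4436 + 4137 + 5126 + 5057 = 26712

26712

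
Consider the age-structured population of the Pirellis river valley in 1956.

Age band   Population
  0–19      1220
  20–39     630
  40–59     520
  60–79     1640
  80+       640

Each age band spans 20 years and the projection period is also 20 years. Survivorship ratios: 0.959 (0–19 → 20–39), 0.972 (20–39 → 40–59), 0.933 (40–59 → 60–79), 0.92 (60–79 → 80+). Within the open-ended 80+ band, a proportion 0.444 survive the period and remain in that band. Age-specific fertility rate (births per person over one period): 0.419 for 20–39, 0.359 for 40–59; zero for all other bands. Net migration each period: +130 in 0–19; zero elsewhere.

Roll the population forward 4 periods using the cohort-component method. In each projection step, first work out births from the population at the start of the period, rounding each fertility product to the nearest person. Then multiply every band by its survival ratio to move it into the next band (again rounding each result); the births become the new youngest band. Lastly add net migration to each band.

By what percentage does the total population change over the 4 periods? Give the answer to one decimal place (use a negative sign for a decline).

-10.9

Numbering the groups 1..5 from youngest to oldest:
Period 1:
Births: 630 × 0.419 = 264, 520 × 0.359 = 187 ⇒ total 451
Group 2: 1220 × 0.959 = 1170
Group 3: 630 × 0.972 = 612
Group 4: 520 × 0.933 = 485
Group 5: 1640 × 0.92 + 640 × 0.444 = 1509 + 284 = 1793
Net migration: Group 1 + 130 → 581
End of period: [581, 1170, 612, 485, 1793]
Period 2:
Births: 1170 × 0.419 = 490, 612 × 0.359 = 220 ⇒ total 710
Group 2: 581 × 0.959 = 557
Group 3: 1170 × 0.972 = 1137
Group 4: 612 × 0.933 = 571
Group 5: 485 × 0.92 + 1793 × 0.444 = 446 + 796 = 1242
Net migration: Group 1 + 130 → 840
End of period: [840, 557, 1137, 571, 1242]
Period 3:
Births: 557 × 0.419 = 233, 1137 × 0.359 = 408 ⇒ total 641
Group 2: 840 × 0.959 = 806
Group 3: 557 × 0.972 = 541
Group 4: 1137 × 0.933 = 1061
Group 5: 571 × 0.92 + 1242 × 0.444 = 525 + 551 = 1076
Net migration: Group 1 + 130 → 771
End of period: [771, 806, 541, 1061, 1076]
Period 4:
Births: 806 × 0.419 = 338, 541 × 0.359 = 194 ⇒ total 532
Group 2: 771 × 0.959 = 739
Group 3: 806 × 0.972 = 783
Group 4: 541 × 0.933 = 505
Group 5: 1061 × 0.92 + 1076 × 0.444 = 976 + 478 = 1454
Net migration: Group 1 + 130 → 662
End of period: [662, 739, 783, 505, 1454]
Total: 4650 → 4143; change = -507; percentage change = -10.9%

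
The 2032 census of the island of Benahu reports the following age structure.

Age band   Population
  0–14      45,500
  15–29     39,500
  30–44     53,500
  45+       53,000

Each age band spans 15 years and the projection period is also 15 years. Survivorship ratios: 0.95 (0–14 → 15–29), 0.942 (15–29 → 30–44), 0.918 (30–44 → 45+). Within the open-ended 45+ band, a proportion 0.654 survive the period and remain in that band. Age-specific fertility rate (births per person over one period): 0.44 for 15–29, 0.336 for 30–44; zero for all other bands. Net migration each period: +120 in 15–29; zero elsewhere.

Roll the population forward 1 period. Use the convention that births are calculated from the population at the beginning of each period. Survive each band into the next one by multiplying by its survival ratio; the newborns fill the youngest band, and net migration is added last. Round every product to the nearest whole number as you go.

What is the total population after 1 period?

After projecting period 1:
Births: 39500 × 0.44 = 17380, 53500 × 0.336 = 17976 → 35356
15–29: 45500 × 0.95 = 43225
30–44: 39500 × 0.942 = 37209
45+: 53500 × 0.918 + 53000 × 0.654 = 49113 + 34662 = 83775
Net migration: 15–29 + 120 → 43345
Population now: 0–14=35356, 15–29=43345, 30–44=37209, 45+=83775
Total after period 1: 35356 + 43345 + 37209 + 83775 = 199685

199685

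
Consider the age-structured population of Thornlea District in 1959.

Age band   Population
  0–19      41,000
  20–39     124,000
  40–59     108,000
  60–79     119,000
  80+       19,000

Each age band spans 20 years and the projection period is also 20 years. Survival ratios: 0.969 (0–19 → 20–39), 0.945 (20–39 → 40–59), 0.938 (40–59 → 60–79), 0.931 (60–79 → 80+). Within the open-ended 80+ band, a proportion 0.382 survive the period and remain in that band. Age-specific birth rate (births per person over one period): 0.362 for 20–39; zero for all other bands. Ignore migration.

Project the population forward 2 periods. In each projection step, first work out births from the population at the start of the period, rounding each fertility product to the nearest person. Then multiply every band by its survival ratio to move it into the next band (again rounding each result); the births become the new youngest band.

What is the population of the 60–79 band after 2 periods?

109915

Call the bands 1 to 5, youngest first.
— Period 1 —
Births: 124000 × 0.362 = 44888
Band 2: 41000 × 0.969 = 39729
Band 3: 124000 × 0.945 = 117180
Band 4: 108000 × 0.938 = 101304
Band 5: 119000 × 0.931 + 19000 × 0.382 = 110789 + 7258 = 118047
End of period: [44888, 39729, 117180, 101304, 118047]
— Period 2 —
Births: 39729 × 0.362 = 14382
Band 2: 44888 × 0.969 = 43496
Band 3: 39729 × 0.945 = 37544
Band 4: 117180 × 0.938 = 109915
Band 5: 101304 × 0.931 + 118047 × 0.382 = 94314 + 45094 = 139408
End of period: [14382, 43496, 37544, 109915, 139408]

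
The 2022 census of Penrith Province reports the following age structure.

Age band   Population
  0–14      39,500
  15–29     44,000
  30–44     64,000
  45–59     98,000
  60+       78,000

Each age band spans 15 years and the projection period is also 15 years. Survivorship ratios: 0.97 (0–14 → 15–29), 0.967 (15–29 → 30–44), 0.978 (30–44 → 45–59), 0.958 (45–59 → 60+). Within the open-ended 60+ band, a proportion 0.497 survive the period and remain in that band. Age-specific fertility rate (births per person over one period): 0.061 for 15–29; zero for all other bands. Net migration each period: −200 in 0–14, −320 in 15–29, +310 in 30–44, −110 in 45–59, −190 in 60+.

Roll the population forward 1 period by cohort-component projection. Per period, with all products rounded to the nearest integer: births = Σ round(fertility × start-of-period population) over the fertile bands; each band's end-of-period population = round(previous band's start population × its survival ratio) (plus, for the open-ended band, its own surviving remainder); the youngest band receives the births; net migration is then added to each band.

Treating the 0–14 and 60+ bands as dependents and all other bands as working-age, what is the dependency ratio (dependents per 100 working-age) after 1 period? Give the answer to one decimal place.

94.1

Numbering the bands 1..5 from youngest to oldest:
— Period 1 —
Births: 44000 × 0.061 = 2684
Band 2: 39500 × 0.97 = 38315
Band 3: 44000 × 0.967 = 42548
Band 4: 64000 × 0.978 = 62592
Band 5: 98000 × 0.958 + 78000 × 0.497 = 93884 + 38766 = 132650
Net migration: Band 1 − 200 → 2484; Band 2 − 320 → 37995; Band 3 + 310 → 42858; Band 4 − 110 → 62482; Band 5 − 190 → 132460
Giving 2484 / 37995 / 42858 / 62482 / 132460.
Dependents (band 0–14 + band 60+) = 2484 + 132460 = 134944; working-age = 143335; ratio = 134944/143335 × 100 = 94.1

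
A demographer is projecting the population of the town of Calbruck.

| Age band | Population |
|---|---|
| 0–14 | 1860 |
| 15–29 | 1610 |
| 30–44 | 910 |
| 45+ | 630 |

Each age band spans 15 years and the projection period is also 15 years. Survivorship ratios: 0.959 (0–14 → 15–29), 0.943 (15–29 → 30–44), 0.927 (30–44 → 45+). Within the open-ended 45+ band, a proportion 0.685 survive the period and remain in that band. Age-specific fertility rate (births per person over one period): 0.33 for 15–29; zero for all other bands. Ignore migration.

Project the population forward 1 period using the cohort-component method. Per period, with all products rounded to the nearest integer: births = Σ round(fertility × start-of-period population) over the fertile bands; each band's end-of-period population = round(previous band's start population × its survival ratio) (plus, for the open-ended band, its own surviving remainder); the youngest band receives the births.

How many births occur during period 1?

After projecting period 1:
Births: 1610 × 0.33 = 531
15–29: 1860 × 0.959 = 1784
30–44: 1610 × 0.943 = 1518
45+: 910 × 0.927 + 630 × 0.685 = 844 + 432 = 1276
Population now: 0–14=531, 15–29=1784, 30–44=1518, 45+=1276

531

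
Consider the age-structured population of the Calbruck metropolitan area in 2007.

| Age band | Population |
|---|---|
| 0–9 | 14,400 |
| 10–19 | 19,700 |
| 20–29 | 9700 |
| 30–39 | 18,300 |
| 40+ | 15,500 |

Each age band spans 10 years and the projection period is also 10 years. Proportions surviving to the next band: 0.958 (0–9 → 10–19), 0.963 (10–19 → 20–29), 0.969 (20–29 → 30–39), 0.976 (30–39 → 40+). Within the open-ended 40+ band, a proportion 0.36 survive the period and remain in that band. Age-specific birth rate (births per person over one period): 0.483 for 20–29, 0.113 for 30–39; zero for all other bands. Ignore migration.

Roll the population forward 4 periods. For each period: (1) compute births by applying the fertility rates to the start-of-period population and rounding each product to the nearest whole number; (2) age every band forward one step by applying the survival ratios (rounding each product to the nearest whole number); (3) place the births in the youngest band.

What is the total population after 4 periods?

49378

— Period 1 —
Births: 9700 × 0.483 = 4685 ; 18300 × 0.113 = 2068 ⇒ total 6753
10–19: 14400 × 0.958 = 13795
20–29: 19700 × 0.963 = 18971
30–39: 9700 × 0.969 = 9399
40+: 18300 × 0.976 + 15500 × 0.36 = 17861 + 5580 = 23441
→ [6753, 13795, 18971, 9399, 23441]
— Period 2 —
Births: 18971 × 0.483 = 9163 ; 9399 × 0.113 = 1062 ⇒ total 10225
10–19: 6753 × 0.958 = 6469
20–29: 13795 × 0.963 = 13285
30–39: 18971 × 0.969 = 18383
40+: 9399 × 0.976 + 23441 × 0.36 = 9173 + 8439 = 17612
→ [10225, 6469, 13285, 18383, 17612]
— Period 3 —
Births: 13285 × 0.483 = 6417 ; 18383 × 0.113 = 2077 ⇒ total 8494
10–19: 10225 × 0.958 = 9796
20–29: 6469 × 0.963 = 6230
30–39: 13285 × 0.969 = 12873
40+: 18383 × 0.976 + 17612 × 0.36 = 17942 + 6340 = 24282
→ [8494, 9796, 6230, 12873, 24282]
— Period 4 —
Births: 6230 × 0.483 = 3009 ; 12873 × 0.113 = 1455 ⇒ total 4464
10–19: 8494 × 0.958 = 8137
20–29: 9796 × 0.963 = 9434
30–39: 6230 × 0.969 = 6037
40+: 12873 × 0.976 + 24282 × 0.36 = 12564 + 8742 = 21306
→ [4464, 8137, 9434, 6037, 21306]
Total after period 4: 4464 + 8137 + 9434 + 6037 + 21306 = 49378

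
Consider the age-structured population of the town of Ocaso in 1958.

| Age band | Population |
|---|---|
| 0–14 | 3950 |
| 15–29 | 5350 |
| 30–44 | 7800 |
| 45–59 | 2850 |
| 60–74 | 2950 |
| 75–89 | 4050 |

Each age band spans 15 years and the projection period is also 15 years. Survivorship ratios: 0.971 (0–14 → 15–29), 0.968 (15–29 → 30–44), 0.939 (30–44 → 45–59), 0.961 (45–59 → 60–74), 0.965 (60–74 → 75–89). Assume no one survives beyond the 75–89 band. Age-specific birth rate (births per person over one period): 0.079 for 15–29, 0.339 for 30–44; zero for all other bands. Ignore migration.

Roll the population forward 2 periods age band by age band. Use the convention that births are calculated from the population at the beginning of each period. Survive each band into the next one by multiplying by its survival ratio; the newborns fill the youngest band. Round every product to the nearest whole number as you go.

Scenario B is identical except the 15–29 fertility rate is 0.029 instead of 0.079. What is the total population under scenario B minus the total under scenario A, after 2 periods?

(Bands numbered youngest = 1 to oldest = 6.)
After projecting period 1:
Births: 5350 * 0.079 = 423 ; 7800 * 0.339 = 2644 → total 3067
Band 2: 3950 * 0.971 = 3835
Band 3: 5350 * 0.968 = 5179
Band 4: 7800 * 0.939 = 7324
Band 5: 2850 * 0.961 = 2739
Band 6: 2950 * 0.965 = 2847
End of period: [3067, 3835, 5179, 7324, 2739, 2847]
After projecting period 2:
Births: 3835 * 0.079 = 303 ; 5179 * 0.339 = 1756 → total 2059
Band 2: 3067 * 0.971 = 2978
Band 3: 3835 * 0.968 = 3712
Band 4: 5179 * 0.939 = 4863
Band 5: 7324 * 0.961 = 7038
Band 6: 2739 * 0.965 = 2643
End of period: [2059, 2978, 3712, 4863, 7038, 2643]
Scenario A total after 2 periods: 23293
Scenario B projection —
After projecting period 1:
Births: 5350 * 0.029 = 155 ; 7800 * 0.339 = 2644 → total 2799
Band 2: 3950 * 0.971 = 3835
Band 3: 5350 * 0.968 = 5179
Band 4: 7800 * 0.939 = 7324
Band 5: 2850 * 0.961 = 2739
Band 6: 2950 * 0.965 = 2847
End of period: [2799, 3835, 5179, 7324, 2739, 2847]
After projecting period 2:
Births: 3835 * 0.029 = 111 ; 5179 * 0.339 = 1756 → total 1867
Band 2: 2799 * 0.971 = 2718
Band 3: 3835 * 0.968 = 3712
Band 4: 5179 * 0.939 = 4863
Band 5: 7324 * 0.961 = 7038
Band 6: 2739 * 0.965 = 2643
End of period: [1867, 2718, 3712, 4863, 7038, 2643]
Scenario B total after 2 periods: 22841
Difference B − A = 22841 − 23293 = -452

-452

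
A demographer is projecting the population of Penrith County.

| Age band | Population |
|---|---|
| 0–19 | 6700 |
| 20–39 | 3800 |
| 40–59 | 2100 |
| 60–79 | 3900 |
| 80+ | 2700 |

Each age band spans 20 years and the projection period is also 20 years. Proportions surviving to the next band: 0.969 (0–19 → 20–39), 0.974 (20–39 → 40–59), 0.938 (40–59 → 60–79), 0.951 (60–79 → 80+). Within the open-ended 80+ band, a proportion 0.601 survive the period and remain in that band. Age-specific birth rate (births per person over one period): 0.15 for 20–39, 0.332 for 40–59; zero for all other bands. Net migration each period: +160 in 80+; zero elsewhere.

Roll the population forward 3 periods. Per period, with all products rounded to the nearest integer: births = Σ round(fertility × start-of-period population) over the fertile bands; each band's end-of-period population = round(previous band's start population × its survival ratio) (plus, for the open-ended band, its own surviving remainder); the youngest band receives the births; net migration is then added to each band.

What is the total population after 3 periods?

Call the bands 1 to 5, youngest first.
Period 1.
Births: 3800 × 0.15 = 570, 2100 × 0.332 = 697 ⇒ total 1267
Band 2: 6700 × 0.969 = 6492
Band 3: 3800 × 0.974 = 3701
Band 4: 2100 × 0.938 = 1970
Band 5: 3900 × 0.951 + 2700 × 0.601 = 3709 + 1623 = 5332
Net migration: Band 5 + 160 → 5492
→ [1267, 6492, 3701, 1970, 5492]
Period 2.
Births: 6492 × 0.15 = 974, 3701 × 0.332 = 1229 ⇒ total 2203
Band 2: 1267 × 0.969 = 1228
Band 3: 6492 × 0.974 = 6323
Band 4: 3701 × 0.938 = 3472
Band 5: 1970 × 0.951 + 5492 × 0.601 = 1873 + 3301 = 5174
Net migration: Band 5 + 160 → 5334
→ [2203, 1228, 6323, 3472, 5334]
Period 3.
Births: 1228 × 0.15 = 184, 6323 × 0.332 = 2099 ⇒ total 2283
Band 2: 2203 × 0.969 = 2135
Band 3: 1228 × 0.974 = 1196
Band 4: 6323 × 0.938 = 5931
Band 5: 3472 × 0.951 + 5334 × 0.601 = 3302 + 3206 = 6508
Net migration: Band 5 + 160 → 6668
→ [2283, 2135, 1196, 5931, 6668]
Total after period 3: 2283 + 2135 + 1196 + 5931 + 6668 = 18213

18213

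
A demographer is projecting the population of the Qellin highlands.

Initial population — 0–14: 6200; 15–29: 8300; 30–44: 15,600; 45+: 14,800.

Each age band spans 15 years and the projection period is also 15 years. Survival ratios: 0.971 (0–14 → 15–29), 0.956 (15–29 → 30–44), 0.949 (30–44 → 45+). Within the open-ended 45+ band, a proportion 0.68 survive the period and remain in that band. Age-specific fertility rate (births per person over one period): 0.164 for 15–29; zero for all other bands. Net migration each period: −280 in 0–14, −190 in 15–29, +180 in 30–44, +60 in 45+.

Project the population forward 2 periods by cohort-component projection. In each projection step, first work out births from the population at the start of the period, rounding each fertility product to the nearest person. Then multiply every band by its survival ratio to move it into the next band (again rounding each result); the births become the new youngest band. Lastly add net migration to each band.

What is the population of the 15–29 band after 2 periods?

860

Let group 1 be 0–14 through group 4 = 45+.
[period 1]
Births: 8300 * 0.164 = 1361
Group 2: 6200 * 0.971 = 6020
Group 3: 8300 * 0.956 = 7935
Group 4: 15600 * 0.949 + 14800 * 0.68 = 14804 + 10064 = 24868
Net migration: Group 1 − 280 → 1081; Group 2 − 190 → 5830; Group 3 + 180 → 8115; Group 4 + 60 → 24928
→ [1081, 5830, 8115, 24928]
[period 2]
Births: 5830 * 0.164 = 956
Group 2: 1081 * 0.971 = 1050
Group 3: 5830 * 0.956 = 5573
Group 4: 8115 * 0.949 + 24928 * 0.68 = 7701 + 16951 = 24652
Net migration: Group 1 − 280 → 676; Group 2 − 190 → 860; Group 3 + 180 → 5753; Group 4 + 60 → 24712
→ [676, 860, 5753, 24712]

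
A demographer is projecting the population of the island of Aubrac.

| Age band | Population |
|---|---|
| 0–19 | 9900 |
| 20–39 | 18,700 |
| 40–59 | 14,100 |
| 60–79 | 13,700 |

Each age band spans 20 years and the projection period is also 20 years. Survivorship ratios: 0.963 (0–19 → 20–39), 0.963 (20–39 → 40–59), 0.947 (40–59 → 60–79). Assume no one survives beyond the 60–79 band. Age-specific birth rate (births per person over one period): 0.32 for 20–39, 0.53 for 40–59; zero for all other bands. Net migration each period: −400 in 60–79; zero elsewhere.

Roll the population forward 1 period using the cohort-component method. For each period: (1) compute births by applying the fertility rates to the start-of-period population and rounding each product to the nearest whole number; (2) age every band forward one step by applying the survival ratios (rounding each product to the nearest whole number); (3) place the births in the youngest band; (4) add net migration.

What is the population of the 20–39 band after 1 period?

Numbering the groups 1..4 from youngest to oldest:
After projecting period 1:
Births: 18700 × 0.32 = 5984 ; 14100 × 0.53 = 7473 → total 13457
Group 2: 9900 × 0.963 = 9534
Group 3: 18700 × 0.963 = 18008
Group 4: 14100 × 0.947 = 13353
Net migration: Group 4 − 400 → 12953
End of period: [13457, 9534, 18008, 12953]

9534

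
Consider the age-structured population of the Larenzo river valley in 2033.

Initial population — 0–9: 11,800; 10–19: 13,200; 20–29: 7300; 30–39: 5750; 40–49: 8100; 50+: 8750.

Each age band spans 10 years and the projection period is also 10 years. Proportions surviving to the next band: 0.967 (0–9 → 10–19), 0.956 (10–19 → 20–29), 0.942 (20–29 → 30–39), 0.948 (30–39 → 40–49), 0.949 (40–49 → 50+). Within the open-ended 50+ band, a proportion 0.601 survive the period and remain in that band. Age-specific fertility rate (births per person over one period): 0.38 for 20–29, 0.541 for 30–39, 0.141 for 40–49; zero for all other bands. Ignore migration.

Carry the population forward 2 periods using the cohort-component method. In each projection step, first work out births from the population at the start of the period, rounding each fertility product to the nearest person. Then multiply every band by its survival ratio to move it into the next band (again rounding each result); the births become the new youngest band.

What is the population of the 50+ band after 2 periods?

[period 1]
Births: 7300 × 0.38 = 2774, 5750 × 0.541 = 3111, 8100 × 0.141 = 1142 ⇒ total 7027
10–19: 11800 × 0.967 = 11411
20–29: 13200 × 0.956 = 12619
30–39: 7300 × 0.942 = 6877
40–49: 5750 × 0.948 = 5451
50+: 8100 × 0.949 + 8750 × 0.601 = 7687 + 5259 = 12946
→ [7027, 11411, 12619, 6877, 5451, 12946]
[period 2]
Births: 12619 × 0.38 = 4795, 6877 × 0.541 = 3720, 5451 × 0.141 = 769 ⇒ total 9284
10–19: 7027 × 0.967 = 6795
20–29: 11411 × 0.956 = 10909
30–39: 12619 × 0.942 = 11887
40–49: 6877 × 0.948 = 6519
50+: 5451 × 0.949 + 12946 × 0.601 = 5173 + 7781 = 12954
→ [9284, 6795, 10909, 11887, 6519, 12954]

12954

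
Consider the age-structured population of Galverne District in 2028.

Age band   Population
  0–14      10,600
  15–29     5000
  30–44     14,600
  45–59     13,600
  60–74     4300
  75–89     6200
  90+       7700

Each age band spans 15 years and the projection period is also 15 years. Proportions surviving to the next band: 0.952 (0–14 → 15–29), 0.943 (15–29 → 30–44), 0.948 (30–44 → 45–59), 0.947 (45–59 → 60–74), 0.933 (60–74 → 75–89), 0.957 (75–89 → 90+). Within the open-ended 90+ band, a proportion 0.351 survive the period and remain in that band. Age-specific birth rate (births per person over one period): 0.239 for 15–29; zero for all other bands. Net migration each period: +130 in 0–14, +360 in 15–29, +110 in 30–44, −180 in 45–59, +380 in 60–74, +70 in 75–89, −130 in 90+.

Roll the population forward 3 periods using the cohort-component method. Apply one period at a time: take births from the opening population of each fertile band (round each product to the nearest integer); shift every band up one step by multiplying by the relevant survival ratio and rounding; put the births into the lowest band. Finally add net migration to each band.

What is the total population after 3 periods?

45470

(Bands numbered youngest = 1 to oldest = 7.)
[period 1]
Births: 5000 * 0.239 = 1195
Band 2: 10600 * 0.952 = 10091
Band 3: 5000 * 0.943 = 4715
Band 4: 14600 * 0.948 = 13841
Band 5: 13600 * 0.947 = 12879
Band 6: 4300 * 0.933 = 4012
Band 7: 6200 * 0.957 + 7700 * 0.351 = 5933 + 2703 = 8636
Net migration: Band 1 + 130 → 1325; Band 2 + 360 → 10451; Band 3 + 110 → 4825; Band 4 − 180 → 13661; Band 5 + 380 → 13259; Band 6 + 70 → 4082; Band 7 − 130 → 8506
→ [1325, 10451, 4825, 13661, 13259, 4082, 8506]
[period 2]
Births: 10451 * 0.239 = 2498
Band 2: 1325 * 0.952 = 1261
Band 3: 10451 * 0.943 = 9855
Band 4: 4825 * 0.948 = 4574
Band 5: 13661 * 0.947 = 12937
Band 6: 13259 * 0.933 = 12371
Band 7: 4082 * 0.957 + 8506 * 0.351 = 3906 + 2986 = 6892
Net migration: Band 1 + 130 → 2628; Band 2 + 360 → 1621; Band 3 + 110 → 9965; Band 4 − 180 → 4394; Band 5 + 380 → 13317; Band 6 + 70 → 12441; Band 7 − 130 → 6762
→ [2628, 1621, 9965, 4394, 13317, 12441, 6762]
[period 3]
Births: 1621 * 0.239 = 387
Band 2: 2628 * 0.952 = 2502
Band 3: 1621 * 0.943 = 1529
Band 4: 9965 * 0.948 = 9447
Band 5: 4394 * 0.947 = 4161
Band 6: 13317 * 0.933 = 12425
Band 7: 12441 * 0.957 + 6762 * 0.351 = 11906 + 2373 = 14279
Net migration: Band 1 + 130 → 517; Band 2 + 360 → 2862; Band 3 + 110 → 1639; Band 4 − 180 → 9267; Band 5 + 380 → 4541; Band 6 + 70 → 12495; Band 7 − 130 → 14149
→ [517, 2862, 1639, 9267, 4541, 12495, 14149]
Total after period 3: 517 + 2862 + 1639 + 9267 + 4541 + 12495 + 14149 = 45470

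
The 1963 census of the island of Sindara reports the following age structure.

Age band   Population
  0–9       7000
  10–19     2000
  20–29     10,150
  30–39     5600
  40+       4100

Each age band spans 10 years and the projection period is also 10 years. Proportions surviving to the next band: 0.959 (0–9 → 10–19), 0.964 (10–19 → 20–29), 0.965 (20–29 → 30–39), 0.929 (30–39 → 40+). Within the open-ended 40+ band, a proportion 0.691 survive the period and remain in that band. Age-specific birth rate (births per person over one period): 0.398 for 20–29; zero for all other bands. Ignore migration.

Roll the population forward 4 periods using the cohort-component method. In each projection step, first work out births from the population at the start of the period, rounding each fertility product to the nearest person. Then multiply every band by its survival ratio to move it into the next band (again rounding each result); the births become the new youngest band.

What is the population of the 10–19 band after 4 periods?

2469

Period 1.
Births: 10150 * 0.398 = 4040
10–19: 7000 * 0.959 = 6713
20–29: 2000 * 0.964 = 1928
30–39: 10150 * 0.965 = 9795
40+: 5600 * 0.929 + 4100 * 0.691 = 5202 + 2833 = 8035
Giving 4040 / 6713 / 1928 / 9795 / 8035.
Period 2.
Births: 1928 * 0.398 = 767
10–19: 4040 * 0.959 = 3874
20–29: 6713 * 0.964 = 6471
30–39: 1928 * 0.965 = 1861
40+: 9795 * 0.929 + 8035 * 0.691 = 9100 + 5552 = 14652
Giving 767 / 3874 / 6471 / 1861 / 14652.
Period 3.
Births: 6471 * 0.398 = 2575
10–19: 767 * 0.959 = 736
20–29: 3874 * 0.964 = 3735
30–39: 6471 * 0.965 = 6245
40+: 1861 * 0.929 + 14652 * 0.691 = 1729 + 10125 = 11854
Giving 2575 / 736 / 3735 / 6245 / 11854.
Period 4.
Births: 3735 * 0.398 = 1487
10–19: 2575 * 0.959 = 2469
20–29: 736 * 0.964 = 710
30–39: 3735 * 0.965 = 3604
40+: 6245 * 0.929 + 11854 * 0.691 = 5802 + 8191 = 13993
Giving 1487 / 2469 / 710 / 3604 / 13993.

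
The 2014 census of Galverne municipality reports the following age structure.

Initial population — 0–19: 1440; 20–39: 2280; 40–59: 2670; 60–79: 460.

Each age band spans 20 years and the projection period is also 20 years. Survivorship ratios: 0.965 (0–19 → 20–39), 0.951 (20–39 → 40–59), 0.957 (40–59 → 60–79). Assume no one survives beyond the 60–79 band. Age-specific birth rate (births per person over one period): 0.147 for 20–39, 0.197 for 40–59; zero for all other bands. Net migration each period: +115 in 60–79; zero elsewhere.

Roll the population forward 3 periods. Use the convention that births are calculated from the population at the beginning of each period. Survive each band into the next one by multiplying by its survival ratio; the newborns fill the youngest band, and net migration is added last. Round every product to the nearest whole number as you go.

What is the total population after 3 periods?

3161

Period 1:
Births: 2280 × 0.147 = 335 ; 2670 × 0.197 = 526 → total 861
20–39: 1440 × 0.965 = 1390
40–59: 2280 × 0.951 = 2168
60–79: 2670 × 0.957 = 2555
Net migration: 60–79 + 115 → 2670
End of period: [861, 1390, 2168, 2670]
Period 2:
Births: 1390 × 0.147 = 204 ; 2168 × 0.197 = 427 → total 631
20–39: 861 × 0.965 = 831
40–59: 1390 × 0.951 = 1322
60–79: 2168 × 0.957 = 2075
Net migration: 60–79 + 115 → 2190
End of period: [631, 831, 1322, 2190]
Period 3:
Births: 831 × 0.147 = 122 ; 1322 × 0.197 = 260 → total 382
20–39: 631 × 0.965 = 609
40–59: 831 × 0.951 = 790
60–79: 1322 × 0.957 = 1265
Net migration: 60–79 + 115 → 1380
End of period: [382, 609, 790, 1380]
Total after period 3: 382 + 609 + 790 + 1380 = 3161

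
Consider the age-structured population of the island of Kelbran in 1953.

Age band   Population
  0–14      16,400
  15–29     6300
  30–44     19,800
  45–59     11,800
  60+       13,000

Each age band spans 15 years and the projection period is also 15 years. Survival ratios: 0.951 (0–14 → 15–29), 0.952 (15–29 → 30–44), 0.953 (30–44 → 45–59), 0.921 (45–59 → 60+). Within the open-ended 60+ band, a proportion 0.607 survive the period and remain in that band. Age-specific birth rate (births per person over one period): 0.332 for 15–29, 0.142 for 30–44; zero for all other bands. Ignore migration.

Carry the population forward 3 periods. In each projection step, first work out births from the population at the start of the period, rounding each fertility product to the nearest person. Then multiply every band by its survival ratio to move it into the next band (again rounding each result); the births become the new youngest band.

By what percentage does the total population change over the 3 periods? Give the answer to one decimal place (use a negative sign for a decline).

After projecting period 1:
Births: 6300 * 0.332 = 2092, 19800 * 0.142 = 2812 ⇒ total 4904
15–29: 16400 * 0.951 = 15596
30–44: 6300 * 0.952 = 5998
45–59: 19800 * 0.953 = 18869
60+: 11800 * 0.921 + 13000 * 0.607 = 10868 + 7891 = 18759
End of period: [4904, 15596, 5998, 18869, 18759]
After projecting period 2:
Births: 15596 * 0.332 = 5178, 5998 * 0.142 = 852 ⇒ total 6030
15–29: 4904 * 0.951 = 4664
30–44: 15596 * 0.952 = 14847
45–59: 5998 * 0.953 = 5716
60+: 18869 * 0.921 + 18759 * 0.607 = 17378 + 11387 = 28765
End of period: [6030, 4664, 14847, 5716, 28765]
After projecting period 3:
Births: 4664 * 0.332 = 1548, 14847 * 0.142 = 2108 ⇒ total 3656
15–29: 6030 * 0.951 = 5735
30–44: 4664 * 0.952 = 4440
45–59: 14847 * 0.953 = 14149
60+: 5716 * 0.921 + 28765 * 0.607 = 5264 + 17460 = 22724
End of period: [3656, 5735, 4440, 14149, 22724]
Total: 67300 → 50704; change = -16596; percentage change = -24.7%

-24.7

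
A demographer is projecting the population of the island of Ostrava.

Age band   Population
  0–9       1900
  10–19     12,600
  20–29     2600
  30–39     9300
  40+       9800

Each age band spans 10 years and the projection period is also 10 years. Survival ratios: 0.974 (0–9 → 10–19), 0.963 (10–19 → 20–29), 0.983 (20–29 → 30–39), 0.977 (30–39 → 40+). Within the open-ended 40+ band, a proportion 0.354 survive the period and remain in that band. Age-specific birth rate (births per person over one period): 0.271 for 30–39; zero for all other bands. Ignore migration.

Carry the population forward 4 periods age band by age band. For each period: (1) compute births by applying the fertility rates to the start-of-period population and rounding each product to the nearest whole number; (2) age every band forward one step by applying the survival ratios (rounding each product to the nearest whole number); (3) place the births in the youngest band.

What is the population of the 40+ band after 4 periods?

After projecting period 1:
Births: 9300 * 0.271 = 2520
10–19: 1900 * 0.974 = 1851
20–29: 12600 * 0.963 = 12134
30–39: 2600 * 0.983 = 2556
40+: 9300 * 0.977 + 9800 * 0.354 = 9086 + 3469 = 12555
End of period: [2520, 1851, 12134, 2556, 12555]
After projecting period 2:
Births: 2556 * 0.271 = 693
10–19: 2520 * 0.974 = 2454
20–29: 1851 * 0.963 = 1783
30–39: 12134 * 0.983 = 11928
40+: 2556 * 0.977 + 12555 * 0.354 = 2497 + 4444 = 6941
End of period: [693, 2454, 1783, 11928, 6941]
After projecting period 3:
Births: 11928 * 0.271 = 3232
10–19: 693 * 0.974 = 675
20–29: 2454 * 0.963 = 2363
30–39: 1783 * 0.983 = 1753
40+: 11928 * 0.977 + 6941 * 0.354 = 11654 + 2457 = 14111
End of period: [3232, 675, 2363, 1753, 14111]
After projecting period 4:
Births: 1753 * 0.271 = 475
10–19: 3232 * 0.974 = 3148
20–29: 675 * 0.963 = 650
30–39: 2363 * 0.983 = 2323
40+: 1753 * 0.977 + 14111 * 0.354 = 1713 + 4995 = 6708
End of period: [475, 3148, 650, 2323, 6708]

6708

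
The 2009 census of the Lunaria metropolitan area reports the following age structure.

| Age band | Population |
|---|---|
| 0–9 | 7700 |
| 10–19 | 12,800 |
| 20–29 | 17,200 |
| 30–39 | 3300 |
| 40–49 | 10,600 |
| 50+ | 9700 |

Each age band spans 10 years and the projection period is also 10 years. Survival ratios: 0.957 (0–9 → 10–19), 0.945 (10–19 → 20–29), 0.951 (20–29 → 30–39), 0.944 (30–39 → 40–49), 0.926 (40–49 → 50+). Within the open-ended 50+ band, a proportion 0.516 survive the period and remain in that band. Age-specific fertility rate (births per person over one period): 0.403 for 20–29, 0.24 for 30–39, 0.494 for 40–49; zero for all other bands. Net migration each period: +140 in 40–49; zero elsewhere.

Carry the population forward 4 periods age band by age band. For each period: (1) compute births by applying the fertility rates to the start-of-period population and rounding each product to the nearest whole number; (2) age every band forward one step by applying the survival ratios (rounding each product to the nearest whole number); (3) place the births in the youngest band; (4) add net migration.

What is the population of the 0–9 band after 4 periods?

11748

Numbering the groups 1..6 from youngest to oldest:
After projecting period 1:
Births: 17200 × 0.403 = 6932 ; 3300 × 0.24 = 792 ; 10600 × 0.494 = 5236 → total 12960
Group 2: 7700 × 0.957 = 7369
Group 3: 12800 × 0.945 = 12096
Group 4: 17200 × 0.951 = 16357
Group 5: 3300 × 0.944 = 3115
Group 6: 10600 × 0.926 + 9700 × 0.516 = 9816 + 5005 = 14821
Net migration: Group 5 + 140 → 3255
End of period: [12960, 7369, 12096, 16357, 3255, 14821]
After projecting period 2:
Births: 12096 × 0.403 = 4875 ; 16357 × 0.24 = 3926 ; 3255 × 0.494 = 1608 → total 10409
Group 2: 12960 × 0.957 = 12403
Group 3: 7369 × 0.945 = 6964
Group 4: 12096 × 0.951 = 11503
Group 5: 16357 × 0.944 = 15441
Group 6: 3255 × 0.926 + 14821 × 0.516 = 3014 + 7648 = 10662
Net migration: Group 5 + 140 → 15581
End of period: [10409, 12403, 6964, 11503, 15581, 10662]
After projecting period 3:
Births: 6964 × 0.403 = 2806 ; 11503 × 0.24 = 2761 ; 15581 × 0.494 = 7697 → total 13264
Group 2: 10409 × 0.957 = 9961
Group 3: 12403 × 0.945 = 11721
Group 4: 6964 × 0.951 = 6623
Group 5: 11503 × 0.944 = 10859
Group 6: 15581 × 0.926 + 10662 × 0.516 = 14428 + 5502 = 19930
Net migration: Group 5 + 140 → 10999
End of period: [13264, 9961, 11721, 6623, 10999, 19930]
After projecting period 4:
Births: 11721 × 0.403 = 4724 ; 6623 × 0.24 = 1590 ; 10999 × 0.494 = 5434 → total 11748
Group 2: 13264 × 0.957 = 12694
Group 3: 9961 × 0.945 = 9413
Group 4: 11721 × 0.951 = 11147
Group 5: 6623 × 0.944 = 6252
Group 6: 10999 × 0.926 + 19930 × 0.516 = 10185 + 10284 = 20469
Net migration: Group 5 + 140 → 6392
End of period: [11748, 12694, 9413, 11147, 6392, 20469]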